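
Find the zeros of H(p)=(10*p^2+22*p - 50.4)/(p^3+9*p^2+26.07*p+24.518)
Set numerator = 0: 10*p^2 + 22*p - 50.4 = 10*(p + 3.6)(p - 1.4) = 0 → Zeros: -3.6, 1.4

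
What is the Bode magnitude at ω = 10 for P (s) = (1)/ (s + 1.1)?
Substitute s = j*10: P(j10) = 0.0108685 - 0.0988045j.
|P(j10)| = sqrt(Re² + Im²) = 0.0994.
20*log₁₀(0.0994) = -20.05 dB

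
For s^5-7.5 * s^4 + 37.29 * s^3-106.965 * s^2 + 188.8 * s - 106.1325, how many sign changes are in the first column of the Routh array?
Routh array:
s^5: [1, 37.29, 188.8]; s^4: [-7.5, -106.965, -106.1325]; s^3: [23.028, 174.649]; s^2: [-50.0835, -106.1325]; s^1: [125.85]; s^0: [-106.1325]
First column: [1, -7.5, 23.028, -50.0835, 125.85, -106.1325]. Sign changes = 5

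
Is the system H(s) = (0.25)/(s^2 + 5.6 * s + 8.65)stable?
Denominator: s^2 + 5.6*s + 8.65. Poles: -2.8 + 0.9j, -2.8 - 0.9j. All Re(p)<0: Yes (stable)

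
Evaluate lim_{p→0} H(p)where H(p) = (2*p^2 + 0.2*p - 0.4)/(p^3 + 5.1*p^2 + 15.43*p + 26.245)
DC gain = H(0) = num(0)/den(0) = -0.4/26.245 = -0.01524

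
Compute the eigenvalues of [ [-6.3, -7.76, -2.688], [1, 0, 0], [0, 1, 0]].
Eigenvalues solve det(λI - A) = 0.
Characteristic polynomial: λ^3 + 6.3*λ^2 + 7.76*λ + 2.688 = 0.
Factor: (λ + 0.7)(λ + 4.8)(λ + 0.8) = 0.
Roots: -0.7, -0.8, -4.8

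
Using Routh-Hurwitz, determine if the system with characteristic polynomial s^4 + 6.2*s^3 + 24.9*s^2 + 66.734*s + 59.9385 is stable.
Routh array:
s^4: [1, 24.9, 59.9385]; s^3: [6.2, 66.734]; s^2: [14.1365, 59.9385]; s^1: [40.446]; s^0: [59.9385]
First column: [1, 6.2, 14.1365, 40.446, 59.9385]. Sign changes = 0.
Yes, stable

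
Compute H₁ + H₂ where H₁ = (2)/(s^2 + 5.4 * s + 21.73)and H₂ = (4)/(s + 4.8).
Parallel: H = H₁ + H₂ = (n₁·d₂ + n₂·d₁)/(d₁·d₂).
n₁·d₂ = 2*s + 9.6. n₂·d₁ = 4*s^2 + 21.6*s + 86.92. Sum = 4*s^2 + 23.6*s + 96.52. d₁·d₂ = s^3 + 10.2*s^2 + 47.65*s + 104.304.
H(s) = (4*s^2 + 23.6*s + 96.52)/(s^3 + 10.2*s^2 + 47.65*s + 104.304)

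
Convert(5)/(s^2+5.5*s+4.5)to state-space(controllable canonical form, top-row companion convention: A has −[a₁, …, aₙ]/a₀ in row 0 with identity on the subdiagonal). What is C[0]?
Reachable canonical form: C = numerator coefficients (right-aligned, zero-padded to length n).
num = 5, C = [[0, 5]].
C[0] = 0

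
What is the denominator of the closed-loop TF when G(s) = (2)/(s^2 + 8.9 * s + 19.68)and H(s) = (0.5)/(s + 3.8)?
Characteristic poly = G_den * H_den + G_num * H_num = (s^3 + 12.7*s^2 + 53.5*s + 74.784) + (1) = s^3 + 12.7*s^2 + 53.5*s + 75.784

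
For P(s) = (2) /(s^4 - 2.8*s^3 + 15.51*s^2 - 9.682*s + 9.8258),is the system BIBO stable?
Denominator: s^4 - 2.8*s^3 + 15.51*s^2 - 9.682*s + 9.8258 = (s^2 - 2.2*s + 13.46)(s^2 - 0.6*s + 0.73). Poles: 0.3 + 0.8j, 0.3 - 0.8j, 1.1 + 3.5j, 1.1 - 3.5j. All Re(p)<0: No (unstable)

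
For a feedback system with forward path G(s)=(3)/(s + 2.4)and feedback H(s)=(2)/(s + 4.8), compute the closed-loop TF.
Closed-loop T = G/(1+GH).
Numerator: G_num * H_den = 3*s + 14.4.
Denominator: G_den * H_den + G_num * H_num = (s^2 + 7.2*s + 11.52) + (6) = s^2 + 7.2*s + 17.52.
T(s) = (3*s + 14.4)/(s^2 + 7.2*s + 17.52)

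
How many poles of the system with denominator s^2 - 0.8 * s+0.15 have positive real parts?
s^2 - 0.8*s + 0.15 = (s - 0.5)(s - 0.3). Poles: 0.3, 0.5. RHP poles (Re>0): 2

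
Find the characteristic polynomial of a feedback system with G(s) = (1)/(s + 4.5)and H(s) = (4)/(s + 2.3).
Characteristic poly = G_den * H_den + G_num * H_num = (s^2 + 6.8*s + 10.35) + (4) = s^2 + 6.8*s + 14.35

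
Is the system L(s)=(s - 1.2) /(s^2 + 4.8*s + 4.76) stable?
Denominator: s^2 + 4.8*s + 4.76 = (s + 1.4)(s + 3.4). Poles: -1.4, -3.4. All Re(p)<0: Yes (stable)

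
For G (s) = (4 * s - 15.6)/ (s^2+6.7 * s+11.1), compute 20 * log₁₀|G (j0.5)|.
Substitute s = j*0.5: G(j0.5) = -1.26069 + 0.573578j.
|G(j0.5)| = sqrt(Re² + Im²) = 1.385.
20*log₁₀(1.385) = 2.83 dB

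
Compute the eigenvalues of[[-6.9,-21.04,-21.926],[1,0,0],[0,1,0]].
Eigenvalues solve det(λI - A) = 0.
Characteristic polynomial: λ^3 + 6.9*λ^2 + 21.04*λ + 21.926 = 0.
Factor: (λ + 1.9)(λ^2 + 5*λ + 11.54) = 0.
Roots: -1.9, -2.5 + 2.3j, -2.5 - 2.3j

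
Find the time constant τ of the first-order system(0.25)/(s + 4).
First-order system: τ = -1/pole. Pole = -4. τ = -1/(-4) = 0.25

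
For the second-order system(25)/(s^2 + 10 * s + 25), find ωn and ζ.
Standard form: ωn²/(s²+2ζωn·s+ωn²).
const=25=ωn² → ωn=5, s coeff=10=2ζωn → ζ=1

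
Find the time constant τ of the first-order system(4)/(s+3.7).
First-order system: τ = -1/pole. Pole = -3.7. τ = -1/(-3.7) = 0.2703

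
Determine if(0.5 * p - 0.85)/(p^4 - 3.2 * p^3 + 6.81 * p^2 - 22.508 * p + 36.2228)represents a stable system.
Denominator: p^4 - 3.2*p^3 + 6.81*p^2 - 22.508*p + 36.2228 = (p^2 - 4.4*p + 5.48)(p^2 + 1.2*p + 6.61). Poles: -0.6 + 2.5j, -0.6 - 2.5j, 2.2 + 0.8j, 2.2 - 0.8j. All Re(p)<0: No (unstable)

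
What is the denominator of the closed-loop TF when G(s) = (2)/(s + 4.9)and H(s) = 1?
Characteristic poly = G_den * H_den + G_num * H_num = (s + 4.9) + (2) = s + 6.9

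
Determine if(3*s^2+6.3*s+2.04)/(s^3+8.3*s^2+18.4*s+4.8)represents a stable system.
Denominator: s^3 + 8.3*s^2 + 18.4*s + 4.8 = (s + 4)(s + 0.3)(s + 4). Poles: -0.3, -4, -4. All Re(p)<0: Yes (stable)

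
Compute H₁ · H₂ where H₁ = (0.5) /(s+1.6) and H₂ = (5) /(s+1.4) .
Series: H = H₁ · H₂ = (n₁·n₂)/(d₁·d₂).
Num: n₁·n₂ = 2.5. Den: d₁·d₂ = s^2 + 3*s + 2.24.
H(s) = (2.5)/(s^2 + 3*s + 2.24)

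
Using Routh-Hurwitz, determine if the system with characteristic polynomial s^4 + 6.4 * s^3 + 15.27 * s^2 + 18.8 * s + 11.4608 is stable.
Routh array:
s^4: [1, 15.27, 11.4608]; s^3: [6.4, 18.8]; s^2: [12.3325, 11.4608]; s^1: [12.8524]; s^0: [11.4608]
First column: [1, 6.4, 12.3325, 12.8524, 11.4608]. Sign changes = 0.
Yes, stable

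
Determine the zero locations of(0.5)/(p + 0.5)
Numerator is a nonzero constant (0.5) → Zeros: none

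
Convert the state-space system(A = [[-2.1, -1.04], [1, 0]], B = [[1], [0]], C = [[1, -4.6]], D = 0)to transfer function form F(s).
F(s) = C(sI - A)⁻¹B + D.
Characteristic polynomial det(sI - A) = s^2 + 2.1*s + 1.04.
Numerator from C·adj(sI-A)·B + D·det(sI-A) = s - 4.6.
F(s) = (s - 4.6)/(s^2 + 2.1*s + 1.04)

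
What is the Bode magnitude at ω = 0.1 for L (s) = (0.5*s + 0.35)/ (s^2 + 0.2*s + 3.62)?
Substitute s = j*0.1: L(j0.1) = 0.0970267 + 0.0133129j.
|L(j0.1)| = sqrt(Re² + Im²) = 0.09794.
20*log₁₀(0.09794) = -20.18 dB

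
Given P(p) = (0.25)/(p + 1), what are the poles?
Set denominator = 0: p + 1 = 0 → Poles: -1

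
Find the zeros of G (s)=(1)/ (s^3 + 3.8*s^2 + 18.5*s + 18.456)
Numerator is a nonzero constant (1) → Zeros: none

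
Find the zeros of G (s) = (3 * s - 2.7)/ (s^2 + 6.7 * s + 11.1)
Set numerator = 0: 3*s - 2.7 = 0 → Zeros: 0.9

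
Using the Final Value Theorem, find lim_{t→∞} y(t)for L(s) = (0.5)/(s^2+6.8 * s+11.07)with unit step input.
FVT: lim_{t→∞} y(t) = lim_{s→0} s*Y(s) where Y(s) = L(s)/s.
= lim_{s→0} L(s) = L(0) = num(0)/den(0) = 0.5/11.07 = 0.04517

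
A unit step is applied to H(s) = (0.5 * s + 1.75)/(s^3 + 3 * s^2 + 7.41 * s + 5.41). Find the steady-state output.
FVT: lim_{t→∞} y(t) = lim_{s→0} s*Y(s) where Y(s) = H(s)/s.
= lim_{s→0} H(s) = H(0) = num(0)/den(0) = 1.75/5.41 = 0.3235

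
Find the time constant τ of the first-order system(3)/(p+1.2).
First-order system: τ = -1/pole. Pole = -1.2. τ = -1/(-1.2) = 0.8333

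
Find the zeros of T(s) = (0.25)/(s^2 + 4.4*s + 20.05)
Numerator is a nonzero constant (0.25) → Zeros: none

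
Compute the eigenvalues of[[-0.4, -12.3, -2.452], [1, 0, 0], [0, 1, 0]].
Eigenvalues solve det(λI - A) = 0.
Characteristic polynomial: λ^3 + 0.4*λ^2 + 12.3*λ + 2.452 = 0.
Factor: (λ + 0.2)(λ^2 + 0.2*λ + 12.26) = 0.
Roots: -0.1 + 3.5j, -0.1 - 3.5j, -0.2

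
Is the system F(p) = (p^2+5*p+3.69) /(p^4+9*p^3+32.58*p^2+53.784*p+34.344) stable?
Denominator: p^4 + 9*p^3 + 32.58*p^2 + 53.784*p + 34.344 = (p^2 + 3.6*p + 3.6)(p^2 + 5.4*p + 9.54). Poles: -1.8 + 0.6j, -1.8 - 0.6j, -2.7 + 1.5j, -2.7 - 1.5j. All Re(p)<0: Yes (stable)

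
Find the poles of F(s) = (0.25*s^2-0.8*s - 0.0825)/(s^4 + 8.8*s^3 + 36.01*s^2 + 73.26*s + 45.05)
Set denominator = 0: s^4 + 8.8*s^3 + 36.01*s^2 + 73.26*s + 45.05 = (s + 1)(s + 3.4)(s^2 + 4.4*s + 13.25) = 0 → Poles: -1, -2.2 + 2.9j, -2.2 - 2.9j, -3.4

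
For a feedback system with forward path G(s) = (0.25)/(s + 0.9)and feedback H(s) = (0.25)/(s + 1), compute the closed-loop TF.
Closed-loop T = G/(1+GH).
Numerator: G_num * H_den = 0.25*s + 0.25.
Denominator: G_den * H_den + G_num * H_num = (s^2 + 1.9*s + 0.9) + (0.0625) = s^2 + 1.9*s + 0.9625.
T(s) = (0.25*s + 0.25)/(s^2 + 1.9*s + 0.9625)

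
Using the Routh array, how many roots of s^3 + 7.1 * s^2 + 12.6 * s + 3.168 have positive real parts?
Routh array:
s^3: [1, 12.6]; s^2: [7.1, 3.168]; s^1: [12.1538]; s^0: [3.168]
First column: [1, 7.1, 12.1538, 3.168]. Sign changes = RHP roots = 0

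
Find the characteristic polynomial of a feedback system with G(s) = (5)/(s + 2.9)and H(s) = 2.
Characteristic poly = G_den * H_den + G_num * H_num = (s + 2.9) + (10) = s + 12.9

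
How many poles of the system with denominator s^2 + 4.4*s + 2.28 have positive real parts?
s^2 + 4.4*s + 2.28 = (s + 3.8)(s + 0.6). Poles: -0.6, -3.8. RHP poles (Re>0): 0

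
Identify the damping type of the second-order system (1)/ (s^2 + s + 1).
Standard form: ωn²/(s²+2ζωn·s+ωn²) gives ωn=1, ζ=0.5.
Underdamped (ζ = 0.5 < 1)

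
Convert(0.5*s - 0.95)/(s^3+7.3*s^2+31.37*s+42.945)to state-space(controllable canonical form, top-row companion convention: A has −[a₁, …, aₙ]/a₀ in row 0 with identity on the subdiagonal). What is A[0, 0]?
Reachable canonical form for den = s^3 + 7.3*s^2 + 31.37*s + 42.945: top row of A = -[a₁,a₂,...,aₙ]/a₀, ones on the subdiagonal, zeros elsewhere.
A = [[-7.3, -31.37, -42.945], [1, 0, 0], [0, 1, 0]].
A[0,0] = -7.3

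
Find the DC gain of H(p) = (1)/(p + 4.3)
DC gain = H(0) = num(0)/den(0) = 1/4.3 = 0.2326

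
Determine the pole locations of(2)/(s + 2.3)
Set denominator = 0: s + 2.3 = 0 → Poles: -2.3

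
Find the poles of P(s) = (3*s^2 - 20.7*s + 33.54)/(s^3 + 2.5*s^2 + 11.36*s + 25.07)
Set denominator = 0: s^3 + 2.5*s^2 + 11.36*s + 25.07 = (s + 2.3)(s^2 + 0.2*s + 10.9) = 0 → Poles: -0.1 + 3.3j, -0.1 - 3.3j, -2.3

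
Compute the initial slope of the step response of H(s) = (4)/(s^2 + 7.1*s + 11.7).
IVT: y'(0⁺) = lim_{s→∞} s²·Y(s) = lim_{s→∞} s·H(s).
deg(num) = 0, deg(den) = 2, relative degree = 2 ≥ 2, so s·H(s) → 0. Initial slope = 0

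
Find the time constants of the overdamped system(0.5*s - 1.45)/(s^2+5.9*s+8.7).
Overdamped: real poles at -2.9, -3. τ = -1/pole → τ₁ = 0.3448, τ₂ = 0.3333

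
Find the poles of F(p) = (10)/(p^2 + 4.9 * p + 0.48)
Set denominator = 0: p^2 + 4.9*p + 0.48 = (p + 4.8)(p + 0.1) = 0 → Poles: -0.1, -4.8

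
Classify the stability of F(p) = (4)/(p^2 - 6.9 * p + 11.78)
Denominator: p^2 - 6.9*p + 11.78 = (p - 3.1)(p - 3.8). Poles: 3.1, 3.8. Unstable (2 pole(s) in RHP)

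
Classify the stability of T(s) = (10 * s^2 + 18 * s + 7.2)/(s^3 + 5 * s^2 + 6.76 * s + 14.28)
Denominator: s^3 + 5*s^2 + 6.76*s + 14.28 = (s + 4.2)(s^2 + 0.8*s + 3.4). Poles: -0.4 + 1.8j, -0.4 - 1.8j, -4.2. Stable (all poles in LHP)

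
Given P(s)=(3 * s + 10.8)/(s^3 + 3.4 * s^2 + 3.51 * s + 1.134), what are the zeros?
Set numerator = 0: 3*s + 10.8 = 0 → Zeros: -3.6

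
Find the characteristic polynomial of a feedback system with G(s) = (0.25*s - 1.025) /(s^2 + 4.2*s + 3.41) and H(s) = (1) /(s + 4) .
Characteristic poly = G_den * H_den + G_num * H_num = (s^3 + 8.2*s^2 + 20.21*s + 13.64) + (0.25*s - 1.025) = s^3 + 8.2*s^2 + 20.46*s + 12.615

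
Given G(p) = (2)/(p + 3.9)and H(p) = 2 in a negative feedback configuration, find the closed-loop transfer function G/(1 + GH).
Closed-loop T = G/(1+GH).
Numerator: G_num * H_den = 2.
Denominator: G_den * H_den + G_num * H_num = (p + 3.9) + (4) = p + 7.9.
T(p) = (2)/(p + 7.9)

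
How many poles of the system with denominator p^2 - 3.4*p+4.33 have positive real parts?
Poles: 1.7 + 1.2j, 1.7 - 1.2j. RHP poles (Re>0): 2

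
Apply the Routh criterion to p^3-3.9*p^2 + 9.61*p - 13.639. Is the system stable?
Routh array:
p^3: [1, 9.61]; p^2: [-3.9, -13.639]; p^1: [6.11282]; p^0: [-13.639]
First column: [1, -3.9, 6.11282, -13.639]. Sign changes = 3.
No, unstable (3 RHP root(s))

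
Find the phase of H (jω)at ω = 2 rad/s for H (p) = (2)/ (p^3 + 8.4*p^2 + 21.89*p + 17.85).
Substitute p = j*2: H(j2) = -0.0206115 - 0.0468242j.
∠H(j2) = atan2(Im, Re) = atan2(-0.0468242, -0.0206115) = -113.76°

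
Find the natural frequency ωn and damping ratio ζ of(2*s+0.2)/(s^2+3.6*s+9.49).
Underdamped: complex pole -1.8 + 2.5j. ωn = |pole| = 3.081, ζ = -Re(pole)/ωn = 0.5843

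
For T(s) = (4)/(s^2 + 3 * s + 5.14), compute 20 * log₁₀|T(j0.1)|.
Substitute s = j*0.1: T(j0.1) = 0.77707 - 0.0454427j.
|T(j0.1)| = sqrt(Re² + Im²) = 0.7784.
20*log₁₀(0.7784) = -2.18 dB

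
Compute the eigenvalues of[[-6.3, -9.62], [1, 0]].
Eigenvalues solve det(λI - A) = 0.
Characteristic polynomial: λ^2 + 6.3*λ + 9.62 = 0.
Factor: (λ + 2.6)(λ + 3.7) = 0.
Roots: -2.6, -3.7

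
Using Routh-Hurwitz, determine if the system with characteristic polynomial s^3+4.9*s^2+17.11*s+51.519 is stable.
Routh array:
s^3: [1, 17.11]; s^2: [4.9, 51.519]; s^1: [6.59592]; s^0: [51.519]
First column: [1, 4.9, 6.59592, 51.519]. Sign changes = 0.
Yes, stable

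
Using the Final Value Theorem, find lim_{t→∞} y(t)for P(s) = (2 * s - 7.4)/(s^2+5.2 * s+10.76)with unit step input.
FVT: lim_{t→∞} y(t) = lim_{s→0} s*Y(s) where Y(s) = P(s)/s.
= lim_{s→0} P(s) = P(0) = num(0)/den(0) = -7.4/10.76 = -0.6877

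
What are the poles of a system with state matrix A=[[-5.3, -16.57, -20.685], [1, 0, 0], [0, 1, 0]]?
Eigenvalues solve det(λI - A) = 0.
Characteristic polynomial: λ^3 + 5.3*λ^2 + 16.57*λ + 20.685 = 0.
Factor: (λ + 2.1)(λ^2 + 3.2*λ + 9.85) = 0.
Roots: -1.6 + 2.7j, -1.6 - 2.7j, -2.1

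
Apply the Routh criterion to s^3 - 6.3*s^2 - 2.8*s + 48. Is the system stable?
Routh array:
s^3: [1, -2.8]; s^2: [-6.3, 48]; s^1: [4.81905]; s^0: [48]
First column: [1, -6.3, 4.81905, 48]. Sign changes = 2.
No, unstable (2 RHP root(s))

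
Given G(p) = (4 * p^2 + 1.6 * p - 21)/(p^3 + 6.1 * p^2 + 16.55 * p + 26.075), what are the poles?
Set denominator = 0: p^3 + 6.1*p^2 + 16.55*p + 26.075 = (p + 3.5)(p^2 + 2.6*p + 7.45) = 0 → Poles: -1.3 + 2.4j, -1.3 - 2.4j, -3.5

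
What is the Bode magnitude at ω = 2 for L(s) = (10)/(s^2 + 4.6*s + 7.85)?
Substitute s = j*2: L(j2) = 0.387081 - 0.924972j.
|L(j2)| = sqrt(Re² + Im²) = 1.003.
20*log₁₀(1.003) = 0.02 dB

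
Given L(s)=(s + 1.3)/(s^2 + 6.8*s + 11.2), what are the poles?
Set denominator = 0: s^2 + 6.8*s + 11.2 = (s + 4)(s + 2.8) = 0 → Poles: -2.8, -4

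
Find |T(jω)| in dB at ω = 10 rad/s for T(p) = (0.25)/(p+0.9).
Substitute p = j*10: T(j10) = 0.00223192 - 0.0247991j.
|T(j10)| = sqrt(Re² + Im²) = 0.0249.
20*log₁₀(0.0249) = -32.08 dB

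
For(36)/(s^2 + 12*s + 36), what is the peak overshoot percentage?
Standard form: ωn²/(s²+2ζωn·s+ωn²) → ωn = 6, ζ = 1.
ζ ≥ 1, so the response is non-oscillatory: peak overshoot = 0%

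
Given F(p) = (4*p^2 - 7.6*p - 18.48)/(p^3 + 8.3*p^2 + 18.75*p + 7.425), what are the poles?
Set denominator = 0: p^3 + 8.3*p^2 + 18.75*p + 7.425 = (p + 4.5)(p + 0.5)(p + 3.3) = 0 → Poles: -0.5, -3.3, -4.5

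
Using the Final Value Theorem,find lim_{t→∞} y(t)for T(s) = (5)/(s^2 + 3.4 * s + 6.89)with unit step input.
FVT: lim_{t→∞} y(t) = lim_{s→0} s*Y(s) where Y(s) = T(s)/s.
= lim_{s→0} T(s) = T(0) = num(0)/den(0) = 5/6.89 = 0.7257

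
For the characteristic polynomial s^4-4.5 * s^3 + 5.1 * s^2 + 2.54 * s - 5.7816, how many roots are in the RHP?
s^4 - 4.5*s^3 + 5.1*s^2 + 2.54*s - 5.7816 = (s + 0.9)(s - 2.2)(s^2 - 3.2*s + 2.92). Poles: -0.9, 1.6 + 0.6j, 1.6 - 0.6j, 2.2. RHP poles (Re>0): 3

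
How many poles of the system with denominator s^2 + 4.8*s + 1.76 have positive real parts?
s^2 + 4.8*s + 1.76 = (s + 0.4)(s + 4.4). Poles: -0.4, -4.4. RHP poles (Re>0): 0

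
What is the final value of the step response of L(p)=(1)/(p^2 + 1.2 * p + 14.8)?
FVT: lim_{t→∞} y(t) = lim_{p→0} p*Y(p) where Y(p) = L(p)/p.
= lim_{p→0} L(p) = L(0) = num(0)/den(0) = 1/14.8 = 0.06757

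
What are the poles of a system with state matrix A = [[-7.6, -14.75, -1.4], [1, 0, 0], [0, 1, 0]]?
Eigenvalues solve det(λI - A) = 0.
Characteristic polynomial: λ^3 + 7.6*λ^2 + 14.75*λ + 1.4 = 0.
Factor: (λ + 4)(λ + 0.1)(λ + 3.5) = 0.
Roots: -0.1, -3.5, -4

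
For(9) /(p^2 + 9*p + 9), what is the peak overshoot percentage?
Standard form: ωn²/(p²+2ζωn·p+ωn²) → ωn = 3, ζ = 1.5.
ζ ≥ 1, so the response is non-oscillatory: peak overshoot = 0%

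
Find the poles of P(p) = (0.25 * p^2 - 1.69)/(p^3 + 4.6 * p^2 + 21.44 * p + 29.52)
Set denominator = 0: p^3 + 4.6*p^2 + 21.44*p + 29.52 = (p + 1.8)(p^2 + 2.8*p + 16.4) = 0 → Poles: -1.4 + 3.8j, -1.4 - 3.8j, -1.8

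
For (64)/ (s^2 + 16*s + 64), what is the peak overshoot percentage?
Standard form: ωn²/(s²+2ζωn·s+ωn²) → ωn = 8, ζ = 1.
ζ ≥ 1, so the response is non-oscillatory: peak overshoot = 0%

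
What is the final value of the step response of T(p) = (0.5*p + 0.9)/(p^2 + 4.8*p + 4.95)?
FVT: lim_{t→∞} y(t) = lim_{p→0} p*Y(p) where Y(p) = T(p)/p.
= lim_{p→0} T(p) = T(0) = num(0)/den(0) = 0.9/4.95 = 0.1818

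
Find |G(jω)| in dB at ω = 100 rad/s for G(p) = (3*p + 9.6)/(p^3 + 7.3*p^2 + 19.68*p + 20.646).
Substitute p = j*100: G(j100) = -0.000299692 - 1.22956e-05j.
|G(j100)| = sqrt(Re² + Im²) = 0.0002999.
20*log₁₀(0.0002999) = -70.46 dB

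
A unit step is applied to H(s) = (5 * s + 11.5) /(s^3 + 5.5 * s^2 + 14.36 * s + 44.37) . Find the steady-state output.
FVT: lim_{t→∞} y(t) = lim_{s→0} s*Y(s) where Y(s) = H(s)/s.
= lim_{s→0} H(s) = H(0) = num(0)/den(0) = 11.5/44.37 = 0.2592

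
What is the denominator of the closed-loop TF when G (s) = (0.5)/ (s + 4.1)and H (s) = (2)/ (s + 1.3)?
Characteristic poly = G_den * H_den + G_num * H_num = (s^2 + 5.4*s + 5.33) + (1) = s^2 + 5.4*s + 6.33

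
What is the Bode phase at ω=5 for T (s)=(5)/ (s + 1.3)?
Substitute s = j*5: T(j5) = 0.243537 - 0.93668j.
∠T(j5) = atan2(Im, Re) = atan2(-0.93668, 0.243537) = -75.43°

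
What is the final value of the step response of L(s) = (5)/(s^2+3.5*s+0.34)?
FVT: lim_{t→∞} y(t) = lim_{s→0} s*Y(s) where Y(s) = L(s)/s.
= lim_{s→0} L(s) = L(0) = num(0)/den(0) = 5/0.34 = 14.71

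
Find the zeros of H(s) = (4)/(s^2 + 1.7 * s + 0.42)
Numerator is a nonzero constant (4) → Zeros: none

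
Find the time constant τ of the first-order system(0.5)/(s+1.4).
First-order system: τ = -1/pole. Pole = -1.4. τ = -1/(-1.4) = 0.7143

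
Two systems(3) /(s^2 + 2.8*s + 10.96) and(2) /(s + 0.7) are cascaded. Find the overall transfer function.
Series: H = H₁ · H₂ = (n₁·n₂)/(d₁·d₂).
Num: n₁·n₂ = 6. Den: d₁·d₂ = s^3 + 3.5*s^2 + 12.92*s + 7.672.
H(s) = (6)/(s^3 + 3.5*s^2 + 12.92*s + 7.672)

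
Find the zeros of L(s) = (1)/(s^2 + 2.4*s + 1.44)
Numerator is a nonzero constant (1) → Zeros: none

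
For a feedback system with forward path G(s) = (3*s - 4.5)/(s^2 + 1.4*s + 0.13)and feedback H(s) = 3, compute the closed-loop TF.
Closed-loop T = G/(1+GH).
Numerator: G_num * H_den = 3*s - 4.5.
Denominator: G_den * H_den + G_num * H_num = (s^2 + 1.4*s + 0.13) + (9*s - 13.5) = s^2 + 10.4*s - 13.37.
T(s) = (3*s - 4.5)/(s^2 + 10.4*s - 13.37)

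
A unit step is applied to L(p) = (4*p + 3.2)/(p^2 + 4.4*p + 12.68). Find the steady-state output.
FVT: lim_{t→∞} y(t) = lim_{p→0} p*Y(p) where Y(p) = L(p)/p.
= lim_{p→0} L(p) = L(0) = num(0)/den(0) = 3.2/12.68 = 0.2524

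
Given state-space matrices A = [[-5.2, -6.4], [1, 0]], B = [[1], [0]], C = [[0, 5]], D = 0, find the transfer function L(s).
L(s) = C(sI - A)⁻¹B + D.
Characteristic polynomial det(sI - A) = s^2 + 5.2*s + 6.4.
Numerator from C·adj(sI-A)·B + D·det(sI-A) = 5.
L(s) = (5)/(s^2 + 5.2*s + 6.4)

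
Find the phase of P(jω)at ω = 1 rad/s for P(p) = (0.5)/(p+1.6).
Substitute p = j*1: P(j1) = 0.224719 - 0.140449j.
∠P(j1) = atan2(Im, Re) = atan2(-0.140449, 0.224719) = -32.01°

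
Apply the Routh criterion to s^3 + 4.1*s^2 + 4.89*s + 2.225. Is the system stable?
Routh array:
s^3: [1, 4.89]; s^2: [4.1, 2.225]; s^1: [4.34732]; s^0: [2.225]
First column: [1, 4.1, 4.34732, 2.225]. Sign changes = 0.
Yes, stable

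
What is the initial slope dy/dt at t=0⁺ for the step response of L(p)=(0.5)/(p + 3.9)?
IVT: y'(0⁺) = lim_{p→∞} p²·Y(p) = lim_{p→∞} p·L(p).
deg(num) = 0, deg(den) = 1, relative degree = 1, so p·L(p) → (leading num)/(leading den) = 0.5/1 = 0.5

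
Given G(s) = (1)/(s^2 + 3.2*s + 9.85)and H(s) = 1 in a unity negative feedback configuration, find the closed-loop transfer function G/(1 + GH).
Closed-loop T = G/(1+GH).
Numerator: G_num * H_den = 1.
Denominator: G_den * H_den + G_num * H_num = (s^2 + 3.2*s + 9.85) + (1) = s^2 + 3.2*s + 10.85.
T(s) = (1)/(s^2 + 3.2*s + 10.85)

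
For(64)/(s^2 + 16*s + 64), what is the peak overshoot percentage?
Standard form: ωn²/(s²+2ζωn·s+ωn²) → ωn = 8, ζ = 1.
ζ ≥ 1, so the response is non-oscillatory: peak overshoot = 0%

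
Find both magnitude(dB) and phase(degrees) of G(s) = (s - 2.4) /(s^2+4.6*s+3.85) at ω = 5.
Substitute s = j*5: G(j5) = 0.16978 - 0.0517759j.
|G| = 20*log₁₀(sqrt(Re²+Im²)) = -15.02 dB.
∠G = atan2(Im, Re) = -16.96°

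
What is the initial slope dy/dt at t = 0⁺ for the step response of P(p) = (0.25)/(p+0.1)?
IVT: y'(0⁺) = lim_{p→∞} p²·Y(p) = lim_{p→∞} p·P(p).
deg(num) = 0, deg(den) = 1, relative degree = 1, so p·P(p) → (leading num)/(leading den) = 0.25/1 = 0.25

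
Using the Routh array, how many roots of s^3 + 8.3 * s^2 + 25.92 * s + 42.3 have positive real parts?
Routh array:
s^3: [1, 25.92]; s^2: [8.3, 42.3]; s^1: [20.8236]; s^0: [42.3]
First column: [1, 8.3, 20.8236, 42.3]. Sign changes = RHP roots = 0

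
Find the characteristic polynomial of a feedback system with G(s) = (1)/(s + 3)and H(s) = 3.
Characteristic poly = G_den * H_den + G_num * H_num = (s + 3) + (3) = s + 6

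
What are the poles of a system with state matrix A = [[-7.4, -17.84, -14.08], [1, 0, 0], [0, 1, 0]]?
Eigenvalues solve det(λI - A) = 0.
Characteristic polynomial: λ^3 + 7.4*λ^2 + 17.84*λ + 14.08 = 0.
Factor: (λ + 3.2)(λ + 2.2)(λ + 2) = 0.
Roots: -2, -2.2, -3.2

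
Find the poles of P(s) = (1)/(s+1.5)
Set denominator = 0: s + 1.5 = 0 → Poles: -1.5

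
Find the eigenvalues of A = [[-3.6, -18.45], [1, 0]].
Eigenvalues solve det(λI - A) = 0.
Characteristic polynomial: λ^2 + 3.6*λ + 18.45 = 0.
Roots: -1.8 + 3.9j, -1.8 - 3.9j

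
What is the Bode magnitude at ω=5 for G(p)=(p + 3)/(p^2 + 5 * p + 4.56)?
Substitute p = j*5: G(j5) = 0.0610667 - 0.169928j.
|G(j5)| = sqrt(Re² + Im²) = 0.1806.
20*log₁₀(0.1806) = -14.87 dB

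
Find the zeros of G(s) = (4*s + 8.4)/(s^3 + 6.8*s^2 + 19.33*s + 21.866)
Set numerator = 0: 4*s + 8.4 = 0 → Zeros: -2.1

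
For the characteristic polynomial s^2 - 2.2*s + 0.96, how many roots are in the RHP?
s^2 - 2.2*s + 0.96 = (s - 0.6)(s - 1.6). Poles: 0.6, 1.6. RHP poles (Re>0): 2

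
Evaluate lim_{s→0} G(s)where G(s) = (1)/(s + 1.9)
DC gain = G(0) = num(0)/den(0) = 1/1.9 = 0.5263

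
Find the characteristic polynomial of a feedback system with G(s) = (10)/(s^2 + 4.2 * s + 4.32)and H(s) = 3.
Characteristic poly = G_den * H_den + G_num * H_num = (s^2 + 4.2*s + 4.32) + (30) = s^2 + 4.2*s + 34.32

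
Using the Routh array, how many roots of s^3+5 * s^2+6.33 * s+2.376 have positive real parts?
Routh array:
s^3: [1, 6.33]; s^2: [5, 2.376]; s^1: [5.8548]; s^0: [2.376]
First column: [1, 5, 5.8548, 2.376]. Sign changes = RHP roots = 0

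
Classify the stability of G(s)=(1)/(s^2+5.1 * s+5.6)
Denominator: s^2 + 5.1*s + 5.6 = (s + 1.6)(s + 3.5). Poles: -1.6, -3.5. Stable (all poles in LHP)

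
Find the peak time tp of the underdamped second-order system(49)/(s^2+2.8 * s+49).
Standard form: ωn²/(s²+2ζωn·s+ωn²) → ωn = 7, ζ = 0.2.
ωd = ωn·√(1-ζ²) = 7·√(1-0.2²) = 6.859.
tp = π/ωd = π/6.859 = 0.4581 s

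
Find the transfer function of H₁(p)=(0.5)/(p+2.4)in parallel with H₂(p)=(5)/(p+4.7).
Parallel: H = H₁ + H₂ = (n₁·d₂ + n₂·d₁)/(d₁·d₂).
n₁·d₂ = 0.5*p + 2.35. n₂·d₁ = 5*p + 12. Sum = 5.5*p + 14.35. d₁·d₂ = p^2 + 7.1*p + 11.28.
H(p) = (5.5*p + 14.35)/(p^2 + 7.1*p + 11.28)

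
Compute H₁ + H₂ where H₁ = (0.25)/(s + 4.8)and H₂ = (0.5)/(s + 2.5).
Parallel: H = H₁ + H₂ = (n₁·d₂ + n₂·d₁)/(d₁·d₂).
n₁·d₂ = 0.25*s + 0.625. n₂·d₁ = 0.5*s + 2.4. Sum = 0.75*s + 3.025. d₁·d₂ = s^2 + 7.3*s + 12.
H(s) = (0.75*s + 3.025)/(s^2 + 7.3*s + 12)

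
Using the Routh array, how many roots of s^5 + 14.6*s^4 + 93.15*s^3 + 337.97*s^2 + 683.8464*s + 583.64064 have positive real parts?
Routh array:
s^5: [1, 93.15, 683.8464]; s^4: [14.6, 337.97, 583.64064]; s^3: [70.0014, 643.871]; s^2: [203.68, 583.64064]; s^1: [443.283]; s^0: [583.64064]
First column: [1, 14.6, 70.0014, 203.68, 443.283, 583.64064]. Sign changes = RHP roots = 0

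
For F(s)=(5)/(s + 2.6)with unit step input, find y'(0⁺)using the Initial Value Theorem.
IVT: y'(0⁺) = lim_{s→∞} s²·Y(s) = lim_{s→∞} s·F(s).
deg(num) = 0, deg(den) = 1, relative degree = 1, so s·F(s) → (leading num)/(leading den) = 5/1 = 5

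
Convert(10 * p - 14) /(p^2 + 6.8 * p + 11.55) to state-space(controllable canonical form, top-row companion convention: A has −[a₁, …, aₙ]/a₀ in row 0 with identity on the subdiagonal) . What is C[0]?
Reachable canonical form: C = numerator coefficients (right-aligned, zero-padded to length n).
num = 10*p - 14, C = [[10, -14]].
C[0] = 10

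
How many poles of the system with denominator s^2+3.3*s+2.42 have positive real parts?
s^2 + 3.3*s + 2.42 = (s + 2.2)(s + 1.1). Poles: -1.1, -2.2. RHP poles (Re>0): 0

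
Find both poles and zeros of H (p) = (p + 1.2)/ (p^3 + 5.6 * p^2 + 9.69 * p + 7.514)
Set denominator = 0: p^3 + 5.6*p^2 + 9.69*p + 7.514 = (p + 3.4)(p^2 + 2.2*p + 2.21) = 0 → Poles: -1.1 + 1j, -1.1 - 1j, -3.4
Set numerator = 0: p + 1.2 = 0 → Zeros: -1.2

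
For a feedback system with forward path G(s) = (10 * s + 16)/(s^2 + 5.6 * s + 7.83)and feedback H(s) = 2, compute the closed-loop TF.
Closed-loop T = G/(1+GH).
Numerator: G_num * H_den = 10*s + 16.
Denominator: G_den * H_den + G_num * H_num = (s^2 + 5.6*s + 7.83) + (20*s + 32) = s^2 + 25.6*s + 39.83.
T(s) = (10*s + 16)/(s^2 + 25.6*s + 39.83)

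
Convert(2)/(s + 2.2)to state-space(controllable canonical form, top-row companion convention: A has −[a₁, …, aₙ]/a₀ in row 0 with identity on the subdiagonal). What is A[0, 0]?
Reachable canonical form for den = s + 2.2: top row of A = -[a₁,a₂,...,aₙ]/a₀, ones on the subdiagonal, zeros elsewhere.
A = [[-2.2]].
A[0,0] = -2.2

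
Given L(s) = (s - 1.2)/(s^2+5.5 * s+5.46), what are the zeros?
Set numerator = 0: s - 1.2 = 0 → Zeros: 1.2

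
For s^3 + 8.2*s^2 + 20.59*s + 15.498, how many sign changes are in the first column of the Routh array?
Routh array:
s^3: [1, 20.59]; s^2: [8.2, 15.498]; s^1: [18.7]; s^0: [15.498]
First column: [1, 8.2, 18.7, 15.498]. Sign changes = 0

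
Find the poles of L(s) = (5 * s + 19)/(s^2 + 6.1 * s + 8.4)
Set denominator = 0: s^2 + 6.1*s + 8.4 = (s + 2.1)(s + 4) = 0 → Poles: -2.1, -4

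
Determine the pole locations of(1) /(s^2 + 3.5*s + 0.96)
Set denominator = 0: s^2 + 3.5*s + 0.96 = (s + 3.2)(s + 0.3) = 0 → Poles: -0.3, -3.2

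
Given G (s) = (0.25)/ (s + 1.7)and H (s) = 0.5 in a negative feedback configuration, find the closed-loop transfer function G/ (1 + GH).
Closed-loop T = G/(1+GH).
Numerator: G_num * H_den = 0.25.
Denominator: G_den * H_den + G_num * H_num = (s + 1.7) + (0.125) = s + 1.825.
T(s) = (0.25)/(s + 1.825)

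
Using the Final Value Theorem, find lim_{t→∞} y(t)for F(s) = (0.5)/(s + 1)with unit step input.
FVT: lim_{t→∞} y(t) = lim_{s→0} s*Y(s) where Y(s) = F(s)/s.
= lim_{s→0} F(s) = F(0) = num(0)/den(0) = 0.5/1 = 0.5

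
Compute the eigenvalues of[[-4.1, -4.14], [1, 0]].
Eigenvalues solve det(λI - A) = 0.
Characteristic polynomial: λ^2 + 4.1*λ + 4.14 = 0.
Factor: (λ + 1.8)(λ + 2.3) = 0.
Roots: -1.8, -2.3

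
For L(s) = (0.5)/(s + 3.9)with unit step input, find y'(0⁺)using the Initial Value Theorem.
IVT: y'(0⁺) = lim_{s→∞} s²·Y(s) = lim_{s→∞} s·L(s).
deg(num) = 0, deg(den) = 1, relative degree = 1, so s·L(s) → (leading num)/(leading den) = 0.5/1 = 0.5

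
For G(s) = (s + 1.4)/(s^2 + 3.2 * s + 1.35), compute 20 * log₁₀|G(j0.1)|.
Substitute s = j*0.1: G(j0.1) = 1.00527 - 0.165437j.
|G(j0.1)| = sqrt(Re² + Im²) = 1.019.
20*log₁₀(1.019) = 0.16 dB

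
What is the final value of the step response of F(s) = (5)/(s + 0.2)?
FVT: lim_{t→∞} y(t) = lim_{s→0} s*Y(s) where Y(s) = F(s)/s.
= lim_{s→0} F(s) = F(0) = num(0)/den(0) = 5/0.2 = 25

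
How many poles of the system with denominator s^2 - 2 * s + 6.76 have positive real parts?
Poles: 1 + 2.4j, 1 - 2.4j. RHP poles (Re>0): 2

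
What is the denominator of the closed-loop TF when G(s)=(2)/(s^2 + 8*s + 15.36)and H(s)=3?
Characteristic poly = G_den * H_den + G_num * H_num = (s^2 + 8*s + 15.36) + (6) = s^2 + 8*s + 21.36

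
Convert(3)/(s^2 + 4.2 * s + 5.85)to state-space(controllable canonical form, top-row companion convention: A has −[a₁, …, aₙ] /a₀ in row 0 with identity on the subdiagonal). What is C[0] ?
Reachable canonical form: C = numerator coefficients (right-aligned, zero-padded to length n).
num = 3, C = [[0, 3]].
C[0] = 0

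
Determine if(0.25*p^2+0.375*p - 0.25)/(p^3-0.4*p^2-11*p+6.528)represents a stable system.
Denominator: p^3 - 0.4*p^2 - 11*p + 6.528 = (p - 0.6)(p + 3.4)(p - 3.2). Poles: -3.4, 0.6, 3.2. All Re(p)<0: No (unstable)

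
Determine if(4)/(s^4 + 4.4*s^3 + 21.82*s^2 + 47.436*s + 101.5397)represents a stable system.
Denominator: s^4 + 4.4*s^3 + 21.82*s^2 + 47.436*s + 101.5397 = (s^2 + 4*s + 9.29)(s^2 + 0.4*s + 10.93). Poles: -0.2 + 3.3j, -0.2 - 3.3j, -2 + 2.3j, -2 - 2.3j. All Re(p)<0: Yes (stable)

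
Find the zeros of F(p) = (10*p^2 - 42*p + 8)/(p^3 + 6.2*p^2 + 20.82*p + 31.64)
Set numerator = 0: 10*p^2 - 42*p + 8 = 10*(p - 4)(p - 0.2) = 0 → Zeros: 0.2, 4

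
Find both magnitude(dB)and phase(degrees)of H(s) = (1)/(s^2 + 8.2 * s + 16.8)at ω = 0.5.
Substitute s = j*0.5: H(j0.5) = 0.0569291 - 0.0141033j.
|H| = 20*log₁₀(sqrt(Re²+Im²)) = -24.63 dB.
∠H = atan2(Im, Re) = -13.91°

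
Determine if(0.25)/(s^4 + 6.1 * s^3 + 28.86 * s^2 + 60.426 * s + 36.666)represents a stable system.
Denominator: s^4 + 6.1*s^3 + 28.86*s^2 + 60.426*s + 36.666 = (s + 2.1)(s + 1)(s^2 + 3*s + 17.46). Poles: -1, -1.5 + 3.9j, -1.5 - 3.9j, -2.1. All Re(p)<0: Yes (stable)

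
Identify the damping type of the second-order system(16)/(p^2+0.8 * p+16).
Standard form: ωn²/(p²+2ζωn·p+ωn²) gives ωn=4, ζ=0.1.
Underdamped (ζ = 0.1 < 1)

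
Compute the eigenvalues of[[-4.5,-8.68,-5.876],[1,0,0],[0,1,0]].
Eigenvalues solve det(λI - A) = 0.
Characteristic polynomial: λ^3 + 4.5*λ^2 + 8.68*λ + 5.876 = 0.
Factor: (λ + 1.3)(λ^2 + 3.2*λ + 4.52) = 0.
Roots: -1.3, -1.6 + 1.4j, -1.6 - 1.4j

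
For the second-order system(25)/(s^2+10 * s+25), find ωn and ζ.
Standard form: ωn²/(s²+2ζωn·s+ωn²).
const=25=ωn² → ωn=5, s coeff=10=2ζωn → ζ=1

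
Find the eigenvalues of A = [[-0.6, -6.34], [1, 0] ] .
Eigenvalues solve det(λI - A) = 0.
Characteristic polynomial: λ^2 + 0.6*λ + 6.34 = 0.
Roots: -0.3 + 2.5j, -0.3 - 2.5j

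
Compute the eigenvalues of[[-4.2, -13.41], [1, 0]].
Eigenvalues solve det(λI - A) = 0.
Characteristic polynomial: λ^2 + 4.2*λ + 13.41 = 0.
Roots: -2.1 + 3j, -2.1 - 3j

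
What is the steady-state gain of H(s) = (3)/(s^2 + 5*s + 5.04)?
DC gain = H(0) = num(0)/den(0) = 3/5.04 = 0.5952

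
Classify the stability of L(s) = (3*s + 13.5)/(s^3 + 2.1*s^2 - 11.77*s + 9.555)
Denominator: s^3 + 2.1*s^2 - 11.77*s + 9.555 = (s - 1.3)(s - 1.5)(s + 4.9). Poles: -4.9, 1.3, 1.5. Unstable (2 pole(s) in RHP)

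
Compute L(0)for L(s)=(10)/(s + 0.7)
DC gain = L(0) = num(0)/den(0) = 10/0.7 = 14.29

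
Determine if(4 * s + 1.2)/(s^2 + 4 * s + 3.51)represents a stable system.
Denominator: s^2 + 4*s + 3.51 = (s + 2.7)(s + 1.3). Poles: -1.3, -2.7. All Re(p)<0: Yes (stable)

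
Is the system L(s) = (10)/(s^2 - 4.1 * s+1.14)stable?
Denominator: s^2 - 4.1*s + 1.14 = (s - 0.3)(s - 3.8). Poles: 0.3, 3.8. All Re(p)<0: No (unstable)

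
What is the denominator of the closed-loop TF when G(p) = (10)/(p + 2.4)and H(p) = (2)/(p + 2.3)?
Characteristic poly = G_den * H_den + G_num * H_num = (p^2 + 4.7*p + 5.52) + (20) = p^2 + 4.7*p + 25.52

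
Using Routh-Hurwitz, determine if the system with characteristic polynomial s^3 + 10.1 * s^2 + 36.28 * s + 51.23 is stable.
Routh array:
s^3: [1, 36.28]; s^2: [10.1, 51.23]; s^1: [31.2077]; s^0: [51.23]
First column: [1, 10.1, 31.2077, 51.23]. Sign changes = 0.
Yes, stable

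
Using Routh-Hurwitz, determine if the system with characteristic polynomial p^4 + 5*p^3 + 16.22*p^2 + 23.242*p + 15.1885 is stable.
Routh array:
p^4: [1, 16.22, 15.1885]; p^3: [5, 23.242]; p^2: [11.5716, 15.1885]; p^1: [16.6792]; p^0: [15.1885]
First column: [1, 5, 11.5716, 16.6792, 15.1885]. Sign changes = 0.
Yes, stable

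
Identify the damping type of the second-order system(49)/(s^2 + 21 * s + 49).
Standard form: ωn²/(s²+2ζωn·s+ωn²) gives ωn=7, ζ=1.5.
Overdamped (ζ = 1.5 > 1)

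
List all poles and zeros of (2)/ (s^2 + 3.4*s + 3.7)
Set denominator = 0: s^2 + 3.4*s + 3.7 = 0 → Poles: -1.7 + 0.9j, -1.7 - 0.9j
Numerator is a nonzero constant (2) → Zeros: none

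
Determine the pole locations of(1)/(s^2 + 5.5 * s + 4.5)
Set denominator = 0: s^2 + 5.5*s + 4.5 = (s + 1)(s + 4.5) = 0 → Poles: -1, -4.5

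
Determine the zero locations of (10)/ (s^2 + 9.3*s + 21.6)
Numerator is a nonzero constant (10) → Zeros: none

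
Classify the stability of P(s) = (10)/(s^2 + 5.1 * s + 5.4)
Denominator: s^2 + 5.1*s + 5.4 = (s + 3.6)(s + 1.5). Poles: -1.5, -3.6. Stable (all poles in LHP)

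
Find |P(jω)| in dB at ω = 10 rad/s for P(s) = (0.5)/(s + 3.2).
Substitute s = j*10: P(j10) = 0.0145138 - 0.0453556j.
|P(j10)| = sqrt(Re² + Im²) = 0.04762.
20*log₁₀(0.04762) = -26.44 dB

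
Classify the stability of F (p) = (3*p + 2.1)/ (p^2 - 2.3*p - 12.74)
Denominator: p^2 - 2.3*p - 12.74 = (p - 4.9)(p + 2.6). Poles: -2.6, 4.9. Unstable (1 pole(s) in RHP)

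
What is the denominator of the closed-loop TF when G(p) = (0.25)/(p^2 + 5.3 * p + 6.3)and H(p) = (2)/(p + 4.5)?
Characteristic poly = G_den * H_den + G_num * H_num = (p^3 + 9.8*p^2 + 30.15*p + 28.35) + (0.5) = p^3 + 9.8*p^2 + 30.15*p + 28.85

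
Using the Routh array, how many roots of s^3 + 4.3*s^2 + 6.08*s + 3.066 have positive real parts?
Routh array:
s^3: [1, 6.08]; s^2: [4.3, 3.066]; s^1: [5.36698]; s^0: [3.066]
First column: [1, 4.3, 5.36698, 3.066]. Sign changes = RHP roots = 0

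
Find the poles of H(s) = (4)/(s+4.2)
Set denominator = 0: s + 4.2 = 0 → Poles: -4.2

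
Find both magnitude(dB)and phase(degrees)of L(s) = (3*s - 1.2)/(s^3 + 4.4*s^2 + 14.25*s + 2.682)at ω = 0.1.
Substitute s = j*0.1: L(j0.1) = -0.304713 + 0.278207j.
|L| = 20*log₁₀(sqrt(Re²+Im²)) = -7.69 dB.
∠L = atan2(Im, Re) = 137.60°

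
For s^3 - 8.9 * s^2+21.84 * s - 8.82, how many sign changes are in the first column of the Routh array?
Routh array:
s^3: [1, 21.84]; s^2: [-8.9, -8.82]; s^1: [20.849]; s^0: [-8.82]
First column: [1, -8.9, 20.849, -8.82]. Sign changes = 3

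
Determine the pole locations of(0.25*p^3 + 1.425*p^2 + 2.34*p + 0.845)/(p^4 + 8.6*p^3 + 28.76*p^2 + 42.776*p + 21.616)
Set denominator = 0: p^4 + 8.6*p^3 + 28.76*p^2 + 42.776*p + 21.616 = (p + 2.8)(p + 1)(p^2 + 4.8*p + 7.72) = 0 → Poles: -1, -2.4 + 1.4j, -2.4 - 1.4j, -2.8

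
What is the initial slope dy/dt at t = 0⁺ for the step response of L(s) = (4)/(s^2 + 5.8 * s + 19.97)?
IVT: y'(0⁺) = lim_{s→∞} s²·Y(s) = lim_{s→∞} s·L(s).
deg(num) = 0, deg(den) = 2, relative degree = 2 ≥ 2, so s·L(s) → 0. Initial slope = 0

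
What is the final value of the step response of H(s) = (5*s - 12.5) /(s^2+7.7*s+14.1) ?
FVT: lim_{t→∞} y(t) = lim_{s→0} s*Y(s) where Y(s) = H(s)/s.
= lim_{s→0} H(s) = H(0) = num(0)/den(0) = -12.5/14.1 = -0.8865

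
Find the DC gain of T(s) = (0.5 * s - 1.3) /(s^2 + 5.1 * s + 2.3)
DC gain = T(0) = num(0)/den(0) = -1.3/2.3 = -0.5652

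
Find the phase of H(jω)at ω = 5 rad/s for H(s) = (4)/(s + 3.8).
Substitute s = j*5: H(j5) = 0.385396 - 0.507099j.
∠H(j5) = atan2(Im, Re) = atan2(-0.507099, 0.385396) = -52.77°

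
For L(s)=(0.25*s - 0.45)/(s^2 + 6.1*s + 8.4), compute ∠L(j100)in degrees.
Substitute s = j*100: L(j100) = 0.00019706 - 0.00249007j.
∠L(j100) = atan2(Im, Re) = atan2(-0.00249007, 0.00019706) = -85.48°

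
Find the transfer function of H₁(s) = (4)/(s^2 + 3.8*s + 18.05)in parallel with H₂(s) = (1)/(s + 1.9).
Parallel: H = H₁ + H₂ = (n₁·d₂ + n₂·d₁)/(d₁·d₂).
n₁·d₂ = 4*s + 7.6. n₂·d₁ = s^2 + 3.8*s + 18.05. Sum = s^2 + 7.8*s + 25.65. d₁·d₂ = s^3 + 5.7*s^2 + 25.27*s + 34.295.
H(s) = (s^2 + 7.8*s + 25.65)/(s^3 + 5.7*s^2 + 25.27*s + 34.295)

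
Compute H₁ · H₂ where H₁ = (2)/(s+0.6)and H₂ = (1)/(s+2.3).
Series: H = H₁ · H₂ = (n₁·n₂)/(d₁·d₂).
Num: n₁·n₂ = 2. Den: d₁·d₂ = s^2 + 2.9*s + 1.38.
H(s) = (2)/(s^2 + 2.9*s + 1.38)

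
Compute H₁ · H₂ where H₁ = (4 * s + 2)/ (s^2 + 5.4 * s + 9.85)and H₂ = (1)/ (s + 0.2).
Series: H = H₁ · H₂ = (n₁·n₂)/(d₁·d₂).
Num: n₁·n₂ = 4*s + 2. Den: d₁·d₂ = s^3 + 5.6*s^2 + 10.93*s + 1.97.
H(s) = (4*s + 2)/(s^3 + 5.6*s^2 + 10.93*s + 1.97)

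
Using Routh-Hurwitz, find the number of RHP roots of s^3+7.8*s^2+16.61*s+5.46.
Routh array:
s^3: [1, 16.61]; s^2: [7.8, 5.46]; s^1: [15.91]; s^0: [5.46]
First column: [1, 7.8, 15.91, 5.46]. Sign changes = RHP roots = 0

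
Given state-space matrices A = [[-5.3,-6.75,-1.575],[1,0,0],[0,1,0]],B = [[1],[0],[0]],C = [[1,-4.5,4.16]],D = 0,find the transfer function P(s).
P(s) = C(sI - A)⁻¹B + D.
Characteristic polynomial det(sI - A) = s^3 + 5.3*s^2 + 6.75*s + 1.575.
Numerator from C·adj(sI-A)·B + D·det(sI-A) = s^2 - 4.5*s + 4.16.
P(s) = (s^2 - 4.5*s + 4.16)/(s^3 + 5.3*s^2 + 6.75*s + 1.575)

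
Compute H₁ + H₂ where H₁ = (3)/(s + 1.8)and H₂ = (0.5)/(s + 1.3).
Parallel: H = H₁ + H₂ = (n₁·d₂ + n₂·d₁)/(d₁·d₂).
n₁·d₂ = 3*s + 3.9. n₂·d₁ = 0.5*s + 0.9. Sum = 3.5*s + 4.8. d₁·d₂ = s^2 + 3.1*s + 2.34.
H(s) = (3.5*s + 4.8)/(s^2 + 3.1*s + 2.34)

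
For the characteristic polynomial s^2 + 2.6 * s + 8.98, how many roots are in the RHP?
Poles: -1.3 + 2.7j, -1.3 - 2.7j. RHP poles (Re>0): 0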